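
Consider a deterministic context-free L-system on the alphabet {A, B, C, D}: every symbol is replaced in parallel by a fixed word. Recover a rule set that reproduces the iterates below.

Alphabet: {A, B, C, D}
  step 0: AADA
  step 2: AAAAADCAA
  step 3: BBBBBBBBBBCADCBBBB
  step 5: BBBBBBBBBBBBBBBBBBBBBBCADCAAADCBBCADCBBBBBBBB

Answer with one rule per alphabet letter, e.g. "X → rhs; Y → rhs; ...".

  step 2 ⇒ step 3: AAAAADCAA ⇒ BB·BB·BB·BB·BB·C·ADC·BB·BB
    A ↦ BB
    C ↦ ADC
    D ↦ C
    B ↦ A  (constrained at step 3)

A->BB, B->A, C->ADC, D->C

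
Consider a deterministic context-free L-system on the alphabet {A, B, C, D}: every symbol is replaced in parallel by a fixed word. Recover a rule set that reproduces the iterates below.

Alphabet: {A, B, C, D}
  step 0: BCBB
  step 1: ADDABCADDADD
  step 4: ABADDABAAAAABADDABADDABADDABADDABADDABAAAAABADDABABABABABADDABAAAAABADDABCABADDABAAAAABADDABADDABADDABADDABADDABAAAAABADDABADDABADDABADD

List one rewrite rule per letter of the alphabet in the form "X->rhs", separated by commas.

  step 0 ⇒ step 1: BCBB ⇒ ADD·ABC·ADD·ADD
    B ↦ ADD
    C ↦ ABC
    A ↦ AB  (constrained at step 1)
    D ↦ AA  (constrained at step 1)

A->AB, B->ADD, C->ABC, D->AA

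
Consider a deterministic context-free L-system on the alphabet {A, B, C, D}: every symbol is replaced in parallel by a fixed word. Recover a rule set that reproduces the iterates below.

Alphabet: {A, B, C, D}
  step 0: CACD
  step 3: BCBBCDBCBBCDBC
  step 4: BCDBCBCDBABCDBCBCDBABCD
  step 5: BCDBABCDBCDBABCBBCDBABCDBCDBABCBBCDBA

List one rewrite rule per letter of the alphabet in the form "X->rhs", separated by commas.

A->B, B->BC, C->D, D->BA

  step 4 ⇒ step 5: BCDBCBCDBABCDBCBCDBABCD ⇒ BC·D·BA·BC·D·BC·D·BA·BC·B·BC·D·BA·BC·D·BC·D·BA·BC·B·BC·D·BA
    A ↦ B
    B ↦ BC
    C ↦ D
    D ↦ BA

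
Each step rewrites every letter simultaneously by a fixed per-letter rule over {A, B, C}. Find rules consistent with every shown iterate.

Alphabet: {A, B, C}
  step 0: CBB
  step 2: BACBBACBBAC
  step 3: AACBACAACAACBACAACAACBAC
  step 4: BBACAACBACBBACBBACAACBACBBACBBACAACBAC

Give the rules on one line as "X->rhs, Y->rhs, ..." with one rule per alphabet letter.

  step 3 ⇒ step 4: AACBACAACAACBACAACAACBAC ⇒ B·B·AC·AAC·B·AC·B·B·AC·B·B·AC·AAC·B·AC·B·B·AC·B·B·AC·AAC·B·AC
    A ↦ B
    B ↦ AAC
    C ↦ AC

A->B, B->AAC, C->AC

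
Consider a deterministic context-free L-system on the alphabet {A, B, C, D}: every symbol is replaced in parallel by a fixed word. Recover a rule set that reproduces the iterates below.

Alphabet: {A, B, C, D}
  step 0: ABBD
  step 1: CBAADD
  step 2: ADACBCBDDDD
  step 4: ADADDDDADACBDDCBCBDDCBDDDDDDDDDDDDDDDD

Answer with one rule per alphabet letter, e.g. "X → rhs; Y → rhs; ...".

A->CB, B->A, C->AD, D->DD

  step 1 ⇒ step 2: CBAADD ⇒ AD·A·CB·CB·DD·DD
    A ↦ CB
    B ↦ A
    C ↦ AD
    D ↦ DD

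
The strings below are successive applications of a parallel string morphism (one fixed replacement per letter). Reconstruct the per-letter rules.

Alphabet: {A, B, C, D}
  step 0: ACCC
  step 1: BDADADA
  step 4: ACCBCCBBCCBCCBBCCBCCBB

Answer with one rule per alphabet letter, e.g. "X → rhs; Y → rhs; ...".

A->B, B->A, C->DA, D->CC

  step 0 ⇒ step 1: ACCC ⇒ B·DA·DA·DA
    A ↦ B
    C ↦ DA
    B ↦ A  (constrained at step 1)
    D ↦ CC  (constrained at step 1)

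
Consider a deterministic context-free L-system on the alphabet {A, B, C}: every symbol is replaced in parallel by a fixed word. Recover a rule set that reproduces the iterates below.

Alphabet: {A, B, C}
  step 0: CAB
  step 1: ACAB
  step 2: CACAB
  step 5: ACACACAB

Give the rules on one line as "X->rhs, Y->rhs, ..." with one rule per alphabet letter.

A->C, B->AB, C->A

  step 1 ⇒ step 2: ACAB ⇒ C·A·C·AB
    A ↦ C
    B ↦ AB
    C ↦ A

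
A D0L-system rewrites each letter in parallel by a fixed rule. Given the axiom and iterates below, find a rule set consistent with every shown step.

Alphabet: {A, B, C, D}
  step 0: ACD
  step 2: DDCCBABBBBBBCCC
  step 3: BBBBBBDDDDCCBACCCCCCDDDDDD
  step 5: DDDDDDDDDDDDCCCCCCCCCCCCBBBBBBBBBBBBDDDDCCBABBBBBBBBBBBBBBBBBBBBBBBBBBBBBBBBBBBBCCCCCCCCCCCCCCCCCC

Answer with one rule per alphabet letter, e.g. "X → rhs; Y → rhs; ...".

  step 2 ⇒ step 3: DDCCBABBBBBBCCC ⇒ BBB·BBB·DD·DD·C·CBA·C·C·C·C·C·C·DD·DD·DD
    A ↦ CBA
    B ↦ C
    C ↦ DD
    D ↦ BBB

A->CBA, B->C, C->DD, D->BBB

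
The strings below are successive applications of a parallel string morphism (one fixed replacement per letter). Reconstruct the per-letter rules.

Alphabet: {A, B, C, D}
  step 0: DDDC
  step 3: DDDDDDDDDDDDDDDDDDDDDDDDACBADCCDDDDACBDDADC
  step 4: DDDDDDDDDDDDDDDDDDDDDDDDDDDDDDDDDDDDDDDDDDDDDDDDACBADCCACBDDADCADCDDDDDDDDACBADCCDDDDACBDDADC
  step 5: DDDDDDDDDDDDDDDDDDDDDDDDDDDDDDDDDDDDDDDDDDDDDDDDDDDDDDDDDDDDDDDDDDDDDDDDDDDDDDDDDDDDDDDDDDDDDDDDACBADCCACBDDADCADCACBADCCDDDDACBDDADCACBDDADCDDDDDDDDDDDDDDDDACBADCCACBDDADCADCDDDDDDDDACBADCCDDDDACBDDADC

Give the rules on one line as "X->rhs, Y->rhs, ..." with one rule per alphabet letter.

  step 4 ⇒ step 5: DDDDDDDDDDDDDDDDDDDDDDDDDDDDDDDDDDDDDDDDDDDDDDDDACBADCCACBDDADCADCDDDDDDDDACBADCCDDDDACBDDADC ⇒ DD·DD·DD·DD·DD·DD·DD·DD·DD·DD·DD·DD·DD·DD·DD·DD·DD·DD·DD·DD·DD·DD·DD·DD·DD·DD·DD·DD·DD·DD·DD·DD·DD·DD·DD·DD·DD·DD·DD·DD·DD·DD·DD·DD·DD·DD·DD·DD·ACB·ADC·C·ACB·DD·ADC·ADC·ACB·ADC·C·DD·DD·ACB·DD·ADC·ACB·DD·ADC·DD·DD·DD·DD·DD·DD·DD·DD·ACB·ADC·C·ACB·DD·ADC·ADC·DD·DD·DD·DD·ACB·ADC·C·DD·DD·ACB·DD·ADC
    A ↦ ACB
    B ↦ C
    C ↦ ADC
    D ↦ DD

A->ACB, B->C, C->ADC, D->DD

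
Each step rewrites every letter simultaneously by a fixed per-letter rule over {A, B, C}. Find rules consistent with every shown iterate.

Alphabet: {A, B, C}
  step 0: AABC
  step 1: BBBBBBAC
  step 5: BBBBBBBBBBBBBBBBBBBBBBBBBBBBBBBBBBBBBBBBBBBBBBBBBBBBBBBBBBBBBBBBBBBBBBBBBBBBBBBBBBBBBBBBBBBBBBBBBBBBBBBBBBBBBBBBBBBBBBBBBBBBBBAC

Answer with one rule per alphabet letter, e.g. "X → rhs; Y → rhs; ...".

  step 0 ⇒ step 1: AABC ⇒ BB·BB·BB·AC
    A ↦ BB
    B ↦ BB
    C ↦ AC

A->BB, B->BB, C->AC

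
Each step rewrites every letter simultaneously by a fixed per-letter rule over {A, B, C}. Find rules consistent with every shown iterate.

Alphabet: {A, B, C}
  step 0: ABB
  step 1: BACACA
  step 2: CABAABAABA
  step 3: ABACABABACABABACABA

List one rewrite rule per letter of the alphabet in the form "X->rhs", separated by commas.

  step 2 ⇒ step 3: CABAABAABA ⇒ A·BA·CA·BA·BA·CA·BA·BA·CA·BA
    A ↦ BA
    B ↦ CA
    C ↦ A

A->BA, B->CA, C->A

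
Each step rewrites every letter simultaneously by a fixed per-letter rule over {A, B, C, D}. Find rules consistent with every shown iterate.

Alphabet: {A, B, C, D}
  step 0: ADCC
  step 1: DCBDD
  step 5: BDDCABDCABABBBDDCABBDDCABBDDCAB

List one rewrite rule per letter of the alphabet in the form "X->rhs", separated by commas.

  step 0 ⇒ step 1: ADCC ⇒ DC·B·D·D
    A ↦ DC
    C ↦ D
    D ↦ B
    B ↦ AB  (constrained at step 1)

A->DC, B->AB, C->D, D->B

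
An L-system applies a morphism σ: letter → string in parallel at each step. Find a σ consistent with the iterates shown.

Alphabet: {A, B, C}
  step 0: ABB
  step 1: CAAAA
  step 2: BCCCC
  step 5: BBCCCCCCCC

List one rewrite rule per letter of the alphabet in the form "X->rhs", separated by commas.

A->C, B->AA, C->B

  step 1 ⇒ step 2: CAAAA ⇒ B·C·C·C·C
    A ↦ C
    C ↦ B
  step 0 ⇒ step 1: ABB ⇒ C·AA·AA
    B ↦ AA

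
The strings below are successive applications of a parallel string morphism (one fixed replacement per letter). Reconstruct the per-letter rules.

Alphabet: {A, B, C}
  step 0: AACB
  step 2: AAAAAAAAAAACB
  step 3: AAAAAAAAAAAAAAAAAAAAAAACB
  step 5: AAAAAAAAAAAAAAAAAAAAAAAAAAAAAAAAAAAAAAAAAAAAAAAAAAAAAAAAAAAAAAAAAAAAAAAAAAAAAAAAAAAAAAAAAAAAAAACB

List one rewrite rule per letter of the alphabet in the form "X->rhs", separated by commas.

  step 2 ⇒ step 3: AAAAAAAAAAACB ⇒ AA·AA·AA·AA·AA·AA·AA·AA·AA·AA·AA·A·CB
    A ↦ AA
    B ↦ CB
    C ↦ A

A->AA, B->CB, C->A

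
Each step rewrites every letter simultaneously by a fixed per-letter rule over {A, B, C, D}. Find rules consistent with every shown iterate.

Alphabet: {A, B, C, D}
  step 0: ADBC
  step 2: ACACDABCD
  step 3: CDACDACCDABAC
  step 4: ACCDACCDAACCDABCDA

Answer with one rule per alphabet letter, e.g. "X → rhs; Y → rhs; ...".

A->CD, B->AB, C->A, D->C

  step 3 ⇒ step 4: CDACDACCDABAC ⇒ A·C·CD·A·C·CD·A·A·C·CD·AB·CD·A
    A ↦ CD
    B ↦ AB
    C ↦ A
    D ↦ C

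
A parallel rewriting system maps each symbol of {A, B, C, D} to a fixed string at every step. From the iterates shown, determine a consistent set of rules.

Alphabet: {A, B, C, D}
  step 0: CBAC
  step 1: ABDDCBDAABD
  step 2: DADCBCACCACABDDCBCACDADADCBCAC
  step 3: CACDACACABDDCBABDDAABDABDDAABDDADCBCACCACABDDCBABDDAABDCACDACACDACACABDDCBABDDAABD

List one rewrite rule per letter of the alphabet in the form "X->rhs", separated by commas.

A->DA, B->DCB, C->ABD, D->CAC

  step 2 ⇒ step 3: DADCBCACCACABDDCBCACDADADCBCAC ⇒ CAC·DA·CAC·ABD·DCB·ABD·DA·ABD·ABD·DA·ABD·DA·DCB·CAC·CAC·ABD·DCB·ABD·DA·ABD·CAC·DA·CAC·DA·CAC·ABD·DCB·ABD·DA·ABD
    A ↦ DA
    B ↦ DCB
    C ↦ ABD
    D ↦ CAC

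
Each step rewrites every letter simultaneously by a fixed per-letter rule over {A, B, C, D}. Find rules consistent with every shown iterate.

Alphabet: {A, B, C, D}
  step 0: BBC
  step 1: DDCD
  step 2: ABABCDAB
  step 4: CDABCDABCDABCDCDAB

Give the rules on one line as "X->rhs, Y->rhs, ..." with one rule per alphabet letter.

  step 1 ⇒ step 2: DDCD ⇒ AB·AB·CD·AB
    C ↦ CD
    D ↦ AB
    A ↦ C  (constrained at step 2)
  step 0 ⇒ step 1: BBC ⇒ D·D·CD
    B ↦ D

A->C, B->D, C->CD, D->AB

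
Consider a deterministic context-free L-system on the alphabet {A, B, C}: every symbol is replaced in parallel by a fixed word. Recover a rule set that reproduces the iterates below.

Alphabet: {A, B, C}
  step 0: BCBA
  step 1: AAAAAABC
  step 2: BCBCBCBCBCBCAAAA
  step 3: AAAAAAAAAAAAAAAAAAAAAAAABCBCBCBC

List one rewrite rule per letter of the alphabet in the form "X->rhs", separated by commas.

A->BC, B->AA, C->AA

  step 2 ⇒ step 3: BCBCBCBCBCBCAAAA ⇒ AA·AA·AA·AA·AA·AA·AA·AA·AA·AA·AA·AA·BC·BC·BC·BC
    A ↦ BC
    B ↦ AA
    C ↦ AA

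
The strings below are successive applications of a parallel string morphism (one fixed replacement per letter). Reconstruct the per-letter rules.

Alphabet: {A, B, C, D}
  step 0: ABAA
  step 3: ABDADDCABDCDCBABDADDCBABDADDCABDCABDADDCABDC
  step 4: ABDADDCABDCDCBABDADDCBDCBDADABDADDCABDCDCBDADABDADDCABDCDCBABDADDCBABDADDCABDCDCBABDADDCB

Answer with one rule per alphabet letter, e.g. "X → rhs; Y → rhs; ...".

  step 3 ⇒ step 4: ABDADDCABDCDCBABDADDCBABDADDCABDCABDADDCABDC ⇒ AB·DAD·DC·AB·DC·DC·B·AB·DAD·DC·B·DC·B·DAD·AB·DAD·DC·AB·DC·DC·B·DAD·AB·DAD·DC·AB·DC·DC·B·AB·DAD·DC·B·AB·DAD·DC·AB·DC·DC·B·AB·DAD·DC·B
    A ↦ AB
    B ↦ DAD
    C ↦ B
    D ↦ DC

A->AB, B->DAD, C->B, D->DC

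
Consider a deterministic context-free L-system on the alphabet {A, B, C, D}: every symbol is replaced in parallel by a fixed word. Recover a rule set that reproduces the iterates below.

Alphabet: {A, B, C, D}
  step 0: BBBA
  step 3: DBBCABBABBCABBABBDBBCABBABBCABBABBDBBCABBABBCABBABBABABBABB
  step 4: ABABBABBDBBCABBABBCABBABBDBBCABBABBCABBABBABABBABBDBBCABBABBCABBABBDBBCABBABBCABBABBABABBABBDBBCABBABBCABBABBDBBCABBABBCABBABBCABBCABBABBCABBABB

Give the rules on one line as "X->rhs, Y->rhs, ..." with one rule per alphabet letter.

  step 3 ⇒ step 4: DBBCABBABBCABBABBDBBCABBABBCABBABBDBBCABBABBCABBABBABABBABB ⇒ AB·ABB·ABB·DBB·C·ABB·ABB·C·ABB·ABB·DBB·C·ABB·ABB·C·ABB·ABB·AB·ABB·ABB·DBB·C·ABB·ABB·C·ABB·ABB·DBB·C·ABB·ABB·C·ABB·ABB·AB·ABB·ABB·DBB·C·ABB·ABB·C·ABB·ABB·DBB·C·ABB·ABB·C·ABB·ABB·C·ABB·C·ABB·ABB·C·ABB·ABB
    A ↦ C
    B ↦ ABB
    C ↦ DBB
    D ↦ AB

A->C, B->ABB, C->DBB, D->AB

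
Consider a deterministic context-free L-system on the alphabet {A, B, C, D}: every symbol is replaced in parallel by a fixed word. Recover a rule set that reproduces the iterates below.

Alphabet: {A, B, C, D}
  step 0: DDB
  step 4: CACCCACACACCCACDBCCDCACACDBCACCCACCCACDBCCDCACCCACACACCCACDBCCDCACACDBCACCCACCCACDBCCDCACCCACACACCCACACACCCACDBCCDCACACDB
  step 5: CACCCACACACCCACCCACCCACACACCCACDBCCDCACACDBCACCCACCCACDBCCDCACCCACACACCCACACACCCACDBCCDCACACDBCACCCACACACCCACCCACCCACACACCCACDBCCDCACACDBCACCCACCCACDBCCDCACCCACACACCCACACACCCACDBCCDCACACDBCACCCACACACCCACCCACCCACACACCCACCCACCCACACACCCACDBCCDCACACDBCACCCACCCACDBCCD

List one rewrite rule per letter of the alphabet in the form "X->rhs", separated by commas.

  step 4 ⇒ step 5: CACCCACACACCCACDBCCDCACACDBCACCCACCCACDBCCDCACCCACACACCCACDBCCDCACACDBCACCCACCCACDBCCDCACCCACACACCCACACACCCACDBCCDCACACDB ⇒ CA·CC·CA·CA·CA·CC·CA·CC·CA·CC·CA·CA·CA·CC·CA·CDB·CCD·CA·CA·CDB·CA·CC·CA·CC·CA·CDB·CCD·CA·CC·CA·CA·CA·CC·CA·CA·CA·CC·CA·CDB·CCD·CA·CA·CDB·CA·CC·CA·CA·CA·CC·CA·CC·CA·CC·CA·CA·CA·CC·CA·CDB·CCD·CA·CA·CDB·CA·CC·CA·CC·CA·CDB·CCD·CA·CC·CA·CA·CA·CC·CA·CA·CA·CC·CA·CDB·CCD·CA·CA·CDB·CA·CC·CA·CA·CA·CC·CA·CC·CA·CC·CA·CA·CA·CC·CA·CC·CA·CC·CA·CA·CA·CC·CA·CDB·CCD·CA·CA·CDB·CA·CC·CA·CC·CA·CDB·CCD
    A ↦ CC
    B ↦ CCD
    C ↦ CA
    D ↦ CDB

A->CC, B->CCD, C->CA, D->CDB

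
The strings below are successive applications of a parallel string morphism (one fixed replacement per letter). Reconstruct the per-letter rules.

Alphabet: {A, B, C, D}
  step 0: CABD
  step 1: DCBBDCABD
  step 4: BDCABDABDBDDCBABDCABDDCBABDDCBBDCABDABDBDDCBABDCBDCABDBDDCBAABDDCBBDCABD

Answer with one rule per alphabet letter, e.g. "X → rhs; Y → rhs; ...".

A->BDC, B->A, C->DCB, D->BD

  step 0 ⇒ step 1: CABD ⇒ DCB·BDC·A·BD
    A ↦ BDC
    B ↦ A
    C ↦ DCB
    D ↦ BD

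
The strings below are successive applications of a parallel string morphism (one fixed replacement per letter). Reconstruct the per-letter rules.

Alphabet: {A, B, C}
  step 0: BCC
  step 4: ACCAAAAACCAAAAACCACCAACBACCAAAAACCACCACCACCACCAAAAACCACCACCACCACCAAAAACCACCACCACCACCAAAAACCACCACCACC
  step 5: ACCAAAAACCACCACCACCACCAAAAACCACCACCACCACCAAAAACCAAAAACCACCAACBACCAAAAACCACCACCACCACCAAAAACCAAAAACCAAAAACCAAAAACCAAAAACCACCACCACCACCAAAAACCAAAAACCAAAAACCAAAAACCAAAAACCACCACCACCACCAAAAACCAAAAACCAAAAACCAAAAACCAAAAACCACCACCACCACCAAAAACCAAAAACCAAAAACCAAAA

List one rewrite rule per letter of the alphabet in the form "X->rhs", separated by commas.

A->ACC, B->CB, C->AA

  step 4 ⇒ step 5: ACCAAAAACCAAAAACCACCAACBACCAAAAACCACCACCACCACCAAAAACCACCACCACCACCAAAAACCACCACCACCACCAAAAACCACCACCACC ⇒ ACC·AA·AA·ACC·ACC·ACC·ACC·ACC·AA·AA·ACC·ACC·ACC·ACC·ACC·AA·AA·ACC·AA·AA·ACC·ACC·AA·CB·ACC·AA·AA·ACC·ACC·ACC·ACC·ACC·AA·AA·ACC·AA·AA·ACC·AA·AA·ACC·AA·AA·ACC·AA·AA·ACC·ACC·ACC·ACC·ACC·AA·AA·ACC·AA·AA·ACC·AA·AA·ACC·AA·AA·ACC·AA·AA·ACC·ACC·ACC·ACC·ACC·AA·AA·ACC·AA·AA·ACC·AA·AA·ACC·AA·AA·ACC·AA·AA·ACC·ACC·ACC·ACC·ACC·AA·AA·ACC·AA·AA·ACC·AA·AA·ACC·AA·AA
    A ↦ ACC
    B ↦ CB
    C ↦ AA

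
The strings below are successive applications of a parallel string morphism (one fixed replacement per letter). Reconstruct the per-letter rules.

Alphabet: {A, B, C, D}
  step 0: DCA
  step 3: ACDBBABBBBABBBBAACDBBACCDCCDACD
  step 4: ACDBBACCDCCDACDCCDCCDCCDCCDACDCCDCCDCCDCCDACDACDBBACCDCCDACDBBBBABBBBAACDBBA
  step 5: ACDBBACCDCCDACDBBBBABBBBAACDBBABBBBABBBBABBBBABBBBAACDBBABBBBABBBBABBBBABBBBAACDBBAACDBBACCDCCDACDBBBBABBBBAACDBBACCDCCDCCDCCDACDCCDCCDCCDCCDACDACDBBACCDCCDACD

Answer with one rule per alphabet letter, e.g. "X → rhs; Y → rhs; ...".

A->ACD, B->CCD, C->BB, D->A

  step 4 ⇒ step 5: ACDBBACCDCCDACDCCDCCDCCDCCDACDCCDCCDCCDCCDACDACDBBACCDCCDACDBBBBABBBBAACDBBA ⇒ ACD·BB·A·CCD·CCD·ACD·BB·BB·A·BB·BB·A·ACD·BB·A·BB·BB·A·BB·BB·A·BB·BB·A·BB·BB·A·ACD·BB·A·BB·BB·A·BB·BB·A·BB·BB·A·BB·BB·A·ACD·BB·A·ACD·BB·A·CCD·CCD·ACD·BB·BB·A·BB·BB·A·ACD·BB·A·CCD·CCD·CCD·CCD·ACD·CCD·CCD·CCD·CCD·ACD·ACD·BB·A·CCD·CCD·ACD
    A ↦ ACD
    B ↦ CCD
    C ↦ BB
    D ↦ A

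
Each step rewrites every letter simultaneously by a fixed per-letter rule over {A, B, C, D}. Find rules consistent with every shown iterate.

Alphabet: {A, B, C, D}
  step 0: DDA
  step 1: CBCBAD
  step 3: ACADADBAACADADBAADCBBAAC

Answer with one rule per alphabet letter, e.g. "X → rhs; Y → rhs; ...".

A->AD, B->AC, C->BA, D->CB

  step 0 ⇒ step 1: DDA ⇒ CB·CB·AD
    A ↦ AD
    D ↦ CB
    B ↦ AC  (constrained at step 1)
    C ↦ BA  (constrained at step 1)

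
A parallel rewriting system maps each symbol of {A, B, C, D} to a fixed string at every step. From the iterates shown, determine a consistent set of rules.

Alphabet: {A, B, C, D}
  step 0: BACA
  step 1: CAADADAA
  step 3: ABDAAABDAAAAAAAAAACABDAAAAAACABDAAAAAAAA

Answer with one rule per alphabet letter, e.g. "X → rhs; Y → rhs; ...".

  step 0 ⇒ step 1: BACA ⇒ C·AA·DAD·AA
    A ↦ AA
    B ↦ C
    C ↦ DAD
    D ↦ ABD  (constrained at step 1)

A->AA, B->C, C->DAD, D->ABD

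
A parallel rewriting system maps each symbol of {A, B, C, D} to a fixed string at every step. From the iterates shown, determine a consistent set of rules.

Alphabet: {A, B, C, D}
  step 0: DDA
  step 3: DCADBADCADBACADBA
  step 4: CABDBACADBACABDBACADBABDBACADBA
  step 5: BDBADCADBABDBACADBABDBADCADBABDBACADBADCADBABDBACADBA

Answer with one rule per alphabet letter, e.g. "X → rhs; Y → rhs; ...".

A->BA, B->D, C->BD, D->CA

  step 4 ⇒ step 5: CABDBACADBACABDBACADBABDBACADBA ⇒ BD·BA·D·CA·D·BA·BD·BA·CA·D·BA·BD·BA·D·CA·D·BA·BD·BA·CA·D·BA·D·CA·D·BA·BD·BA·CA·D·BA
    A ↦ BA
    B ↦ D
    C ↦ BD
    D ↦ CA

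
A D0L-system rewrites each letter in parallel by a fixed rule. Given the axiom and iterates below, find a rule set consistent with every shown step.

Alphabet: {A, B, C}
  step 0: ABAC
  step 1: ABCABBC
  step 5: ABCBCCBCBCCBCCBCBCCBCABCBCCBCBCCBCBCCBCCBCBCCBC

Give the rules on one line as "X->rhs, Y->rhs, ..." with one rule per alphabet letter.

A->AB, B->C, C->BC

  step 0 ⇒ step 1: ABAC ⇒ AB·C·AB·BC
    A ↦ AB
    B ↦ C
    C ↦ BC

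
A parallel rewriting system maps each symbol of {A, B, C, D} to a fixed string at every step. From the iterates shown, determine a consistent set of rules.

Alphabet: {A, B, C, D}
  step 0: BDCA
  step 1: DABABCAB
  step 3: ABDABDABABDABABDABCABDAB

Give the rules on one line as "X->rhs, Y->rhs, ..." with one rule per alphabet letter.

A->AB, B->D, C->ABC, D->AB

  step 0 ⇒ step 1: BDCA ⇒ D·AB·ABC·AB
    A ↦ AB
    B ↦ D
    C ↦ ABC
    D ↦ AB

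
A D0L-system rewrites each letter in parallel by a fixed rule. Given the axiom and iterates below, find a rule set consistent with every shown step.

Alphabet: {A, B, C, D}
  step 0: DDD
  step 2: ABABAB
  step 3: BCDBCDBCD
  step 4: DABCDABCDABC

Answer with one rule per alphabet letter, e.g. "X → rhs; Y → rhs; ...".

A->BC, B->D, C->AB, D->C

  step 3 ⇒ step 4: BCDBCDBCD ⇒ D·AB·C·D·AB·C·D·AB·C
    B ↦ D
    C ↦ AB
    D ↦ C
  step 2 ⇒ step 3: ABABAB ⇒ BC·D·BC·D·BC·D
    A ↦ BC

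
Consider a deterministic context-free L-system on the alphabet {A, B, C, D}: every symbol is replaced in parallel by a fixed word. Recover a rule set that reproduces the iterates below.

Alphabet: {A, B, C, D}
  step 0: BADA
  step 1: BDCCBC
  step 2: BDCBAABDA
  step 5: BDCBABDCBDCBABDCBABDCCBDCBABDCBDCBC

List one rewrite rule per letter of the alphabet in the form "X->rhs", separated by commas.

  step 1 ⇒ step 2: BDCCBC ⇒ BD·CB·A·A·BD·A
    B ↦ BD
    C ↦ A
    D ↦ CB
  step 0 ⇒ step 1: BADA ⇒ BD·C·CB·C
    A ↦ C

A->C, B->BD, C->A, D->CB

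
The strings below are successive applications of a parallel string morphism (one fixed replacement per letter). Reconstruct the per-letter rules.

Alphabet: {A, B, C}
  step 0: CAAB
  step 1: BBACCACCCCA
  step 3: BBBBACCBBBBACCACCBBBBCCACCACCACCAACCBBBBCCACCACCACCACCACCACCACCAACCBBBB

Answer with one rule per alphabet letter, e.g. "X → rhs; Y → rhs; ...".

  step 0 ⇒ step 1: CAAB ⇒ BB·ACC·ACC·CCA
    A ↦ ACC
    B ↦ CCA
    C ↦ BB

A->ACC, B->CCA, C->BB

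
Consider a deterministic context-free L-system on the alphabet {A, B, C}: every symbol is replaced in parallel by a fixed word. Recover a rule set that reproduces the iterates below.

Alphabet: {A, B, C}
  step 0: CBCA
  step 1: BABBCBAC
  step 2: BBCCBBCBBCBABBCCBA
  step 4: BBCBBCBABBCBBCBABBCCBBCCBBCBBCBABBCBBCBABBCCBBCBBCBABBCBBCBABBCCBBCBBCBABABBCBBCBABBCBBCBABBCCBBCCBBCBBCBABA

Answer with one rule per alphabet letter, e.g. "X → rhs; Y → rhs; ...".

A->C, B->BBC, C->BA

  step 1 ⇒ step 2: BABBCBAC ⇒ BBC·C·BBC·BBC·BA·BBC·C·BA
    A ↦ C
    B ↦ BBC
    C ↦ BA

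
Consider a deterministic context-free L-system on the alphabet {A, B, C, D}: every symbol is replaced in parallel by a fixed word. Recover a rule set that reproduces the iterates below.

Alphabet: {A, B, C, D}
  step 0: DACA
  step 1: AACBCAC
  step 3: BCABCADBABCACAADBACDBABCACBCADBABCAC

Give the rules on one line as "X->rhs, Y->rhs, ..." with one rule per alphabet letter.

  step 0 ⇒ step 1: DACA ⇒ AA·C·BCA·C
    A ↦ C
    C ↦ BCA
    D ↦ AA
    B ↦ DBA  (constrained at step 1)

A->C, B->DBA, C->BCA, D->AA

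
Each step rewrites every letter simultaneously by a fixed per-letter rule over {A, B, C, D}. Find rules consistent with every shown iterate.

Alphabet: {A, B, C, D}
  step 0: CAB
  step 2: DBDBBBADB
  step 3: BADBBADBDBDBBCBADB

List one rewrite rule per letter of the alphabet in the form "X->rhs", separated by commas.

  step 2 ⇒ step 3: DBDBBBADB ⇒ BA·DB·BA·DB·DB·DB·BC·BA·DB
    A ↦ BC
    B ↦ DB
    D ↦ BA
    C ↦ B  (constrained at step 0)

A->BC, B->DB, C->B, D->BA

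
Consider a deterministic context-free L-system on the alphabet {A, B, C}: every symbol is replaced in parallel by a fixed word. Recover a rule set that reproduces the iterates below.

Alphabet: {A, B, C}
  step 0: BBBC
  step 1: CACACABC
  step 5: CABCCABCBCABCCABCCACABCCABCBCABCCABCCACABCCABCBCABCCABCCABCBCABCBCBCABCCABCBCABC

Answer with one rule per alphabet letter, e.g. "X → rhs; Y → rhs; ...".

  step 0 ⇒ step 1: BBBC ⇒ CA·CA·CA·BC
    B ↦ CA
    C ↦ BC
    A ↦ B  (constrained at step 1)

A->B, B->CA, C->BC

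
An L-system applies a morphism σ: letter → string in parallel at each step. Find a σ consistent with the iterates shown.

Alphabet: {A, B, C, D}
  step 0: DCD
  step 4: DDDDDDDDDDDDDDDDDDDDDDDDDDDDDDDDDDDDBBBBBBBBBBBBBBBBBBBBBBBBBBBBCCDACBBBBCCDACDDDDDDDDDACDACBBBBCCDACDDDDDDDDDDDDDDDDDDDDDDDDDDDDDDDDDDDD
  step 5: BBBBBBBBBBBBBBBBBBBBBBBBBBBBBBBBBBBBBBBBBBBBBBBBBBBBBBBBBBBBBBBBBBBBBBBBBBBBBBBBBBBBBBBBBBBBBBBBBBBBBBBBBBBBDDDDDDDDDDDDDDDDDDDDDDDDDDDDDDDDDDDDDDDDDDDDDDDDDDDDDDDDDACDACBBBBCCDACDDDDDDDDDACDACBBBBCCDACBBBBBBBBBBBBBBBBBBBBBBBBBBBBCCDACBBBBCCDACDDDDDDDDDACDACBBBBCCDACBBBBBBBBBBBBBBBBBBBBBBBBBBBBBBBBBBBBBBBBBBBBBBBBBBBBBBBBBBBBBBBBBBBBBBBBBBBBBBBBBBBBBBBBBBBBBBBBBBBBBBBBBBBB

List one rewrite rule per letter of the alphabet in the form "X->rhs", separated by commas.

A->BCC, B->DD, C->DAC, D->BBB

  step 4 ⇒ step 5: DDDDDDDDDDDDDDDDDDDDDDDDDDDDDDDDDDDDBBBBBBBBBBBBBBBBBBBBBBBBBBBBCCDACBBBBCCDACDDDDDDDDDACDACBBBBCCDACDDDDDDDDDDDDDDDDDDDDDDDDDDDDDDDDDDDD ⇒ BBB·BBB·BBB·BBB·BBB·BBB·BBB·BBB·BBB·BBB·BBB·BBB·BBB·BBB·BBB·BBB·BBB·BBB·BBB·BBB·BBB·BBB·BBB·BBB·BBB·BBB·BBB·BBB·BBB·BBB·BBB·BBB·BBB·BBB·BBB·BBB·DD·DD·DD·DD·DD·DD·DD·DD·DD·DD·DD·DD·DD·DD·DD·DD·DD·DD·DD·DD·DD·DD·DD·DD·DD·DD·DD·DD·DAC·DAC·BBB·BCC·DAC·DD·DD·DD·DD·DAC·DAC·BBB·BCC·DAC·BBB·BBB·BBB·BBB·BBB·BBB·BBB·BBB·BBB·BCC·DAC·BBB·BCC·DAC·DD·DD·DD·DD·DAC·DAC·BBB·BCC·DAC·BBB·BBB·BBB·BBB·BBB·BBB·BBB·BBB·BBB·BBB·BBB·BBB·BBB·BBB·BBB·BBB·BBB·BBB·BBB·BBB·BBB·BBB·BBB·BBB·BBB·BBB·BBB·BBB·BBB·BBB·BBB·BBB·BBB·BBB·BBB·BBB
    A ↦ BCC
    B ↦ DD
    C ↦ DAC
    D ↦ BBB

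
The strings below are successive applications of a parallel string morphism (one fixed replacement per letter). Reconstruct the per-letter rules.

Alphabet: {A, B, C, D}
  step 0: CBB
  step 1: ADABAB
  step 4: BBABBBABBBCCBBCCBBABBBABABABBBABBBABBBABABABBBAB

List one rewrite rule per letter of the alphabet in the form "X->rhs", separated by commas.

  step 0 ⇒ step 1: CBB ⇒ AD·AB·AB
    B ↦ AB
    C ↦ AD
    A ↦ BB  (constrained at step 1)
    D ↦ CC  (constrained at step 1)

A->BB, B->AB, C->AD, D->CC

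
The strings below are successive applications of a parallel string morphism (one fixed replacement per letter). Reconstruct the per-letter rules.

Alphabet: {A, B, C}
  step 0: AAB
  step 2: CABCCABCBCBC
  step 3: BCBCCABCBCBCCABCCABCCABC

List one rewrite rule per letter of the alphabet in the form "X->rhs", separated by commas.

A->BC, B->CA, C->BC

  step 2 ⇒ step 3: CABCCABCBCBC ⇒ BC·BC·CA·BC·BC·BC·CA·BC·CA·BC·CA·BC
    A ↦ BC
    B ↦ CA
    C ↦ BC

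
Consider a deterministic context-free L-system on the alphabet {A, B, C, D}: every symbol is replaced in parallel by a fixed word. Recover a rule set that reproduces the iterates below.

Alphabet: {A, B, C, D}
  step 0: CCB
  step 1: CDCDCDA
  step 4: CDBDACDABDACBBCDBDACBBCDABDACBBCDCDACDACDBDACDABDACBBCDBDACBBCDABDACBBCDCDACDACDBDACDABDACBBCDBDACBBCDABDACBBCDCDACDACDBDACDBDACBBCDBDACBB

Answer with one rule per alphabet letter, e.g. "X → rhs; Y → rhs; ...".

A->CBB, B->CDA, C->CD, D->BDA

  step 0 ⇒ step 1: CCB ⇒ CD·CD·CDA
    B ↦ CDA
    C ↦ CD
    A ↦ CBB  (constrained at step 1)
    D ↦ BDA  (constrained at step 1)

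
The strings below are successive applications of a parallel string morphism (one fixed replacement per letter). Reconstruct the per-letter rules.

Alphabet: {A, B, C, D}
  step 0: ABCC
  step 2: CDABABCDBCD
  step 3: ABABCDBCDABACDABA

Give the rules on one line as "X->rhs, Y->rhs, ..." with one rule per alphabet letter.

  step 2 ⇒ step 3: CDABABCDBCD ⇒ AB·A·B·CD·B·CD·AB·A·CD·AB·A
    A ↦ B
    B ↦ CD
    C ↦ AB
    D ↦ A

A->B, B->CD, C->AB, D->A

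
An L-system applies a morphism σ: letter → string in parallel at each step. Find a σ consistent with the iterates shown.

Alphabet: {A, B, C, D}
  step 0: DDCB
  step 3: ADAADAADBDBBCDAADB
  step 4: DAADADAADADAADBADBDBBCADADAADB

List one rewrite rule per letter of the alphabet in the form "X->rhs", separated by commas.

A->DA, B->DB, C->BC, D->A

  step 3 ⇒ step 4: ADAADAADBDBBCDAADB ⇒ DA·A·DA·DA·A·DA·DA·A·DB·A·DB·DB·BC·A·DA·DA·A·DB
    A ↦ DA
    B ↦ DB
    C ↦ BC
    D ↦ A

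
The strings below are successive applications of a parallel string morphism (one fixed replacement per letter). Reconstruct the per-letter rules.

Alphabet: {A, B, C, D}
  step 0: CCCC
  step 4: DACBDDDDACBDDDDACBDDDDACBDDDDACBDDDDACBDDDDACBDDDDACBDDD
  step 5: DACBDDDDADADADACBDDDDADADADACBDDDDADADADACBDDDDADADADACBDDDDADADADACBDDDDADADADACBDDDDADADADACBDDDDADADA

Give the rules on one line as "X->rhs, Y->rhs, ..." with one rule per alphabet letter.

A->CB, B->D, C->DD, D->DA

  step 4 ⇒ step 5: DACBDDDDACBDDDDACBDDDDACBDDDDACBDDDDACBDDDDACBDDDDACBDDD ⇒ DA·CB·DD·D·DA·DA·DA·DA·CB·DD·D·DA·DA·DA·DA·CB·DD·D·DA·DA·DA·DA·CB·DD·D·DA·DA·DA·DA·CB·DD·D·DA·DA·DA·DA·CB·DD·D·DA·DA·DA·DA·CB·DD·D·DA·DA·DA·DA·CB·DD·D·DA·DA·DA
    A ↦ CB
    B ↦ D
    C ↦ DD
    D ↦ DA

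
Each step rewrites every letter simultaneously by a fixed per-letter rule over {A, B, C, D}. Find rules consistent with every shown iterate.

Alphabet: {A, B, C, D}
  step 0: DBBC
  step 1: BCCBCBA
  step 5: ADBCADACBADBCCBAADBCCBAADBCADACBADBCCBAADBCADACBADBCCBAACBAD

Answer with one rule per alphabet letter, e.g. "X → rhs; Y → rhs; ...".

  step 0 ⇒ step 1: DBBC ⇒ BC·CB·CB·A
    B ↦ CB
    C ↦ A
    D ↦ BC
    A ↦ AD  (constrained at step 1)

A->AD, B->CB, C->A, D->BC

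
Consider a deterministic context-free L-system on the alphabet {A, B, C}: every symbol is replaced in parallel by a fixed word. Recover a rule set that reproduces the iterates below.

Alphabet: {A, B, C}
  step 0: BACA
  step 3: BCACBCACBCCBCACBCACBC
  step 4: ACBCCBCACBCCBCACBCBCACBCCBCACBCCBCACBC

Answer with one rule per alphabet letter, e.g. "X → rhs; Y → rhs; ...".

  step 3 ⇒ step 4: BCACBCACBCCBCACBCACBC ⇒ AC·BC·C·BC·AC·BC·C·BC·AC·BC·BC·AC·BC·C·BC·AC·BC·C·BC·AC·BC
    A ↦ C
    B ↦ AC
    C ↦ BC

A->C, B->AC, C->BC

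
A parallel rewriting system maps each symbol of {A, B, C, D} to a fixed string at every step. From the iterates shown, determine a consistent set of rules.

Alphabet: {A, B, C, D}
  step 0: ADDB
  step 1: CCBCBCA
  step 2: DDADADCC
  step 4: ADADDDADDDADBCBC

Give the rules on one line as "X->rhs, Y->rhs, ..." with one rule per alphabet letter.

A->CC, B->A, C->D, D->BC

  step 1 ⇒ step 2: CCBCBCA ⇒ D·D·A·D·A·D·CC
    A ↦ CC
    B ↦ A
    C ↦ D
  step 0 ⇒ step 1: ADDB ⇒ CC·BC·BC·A
    D ↦ BC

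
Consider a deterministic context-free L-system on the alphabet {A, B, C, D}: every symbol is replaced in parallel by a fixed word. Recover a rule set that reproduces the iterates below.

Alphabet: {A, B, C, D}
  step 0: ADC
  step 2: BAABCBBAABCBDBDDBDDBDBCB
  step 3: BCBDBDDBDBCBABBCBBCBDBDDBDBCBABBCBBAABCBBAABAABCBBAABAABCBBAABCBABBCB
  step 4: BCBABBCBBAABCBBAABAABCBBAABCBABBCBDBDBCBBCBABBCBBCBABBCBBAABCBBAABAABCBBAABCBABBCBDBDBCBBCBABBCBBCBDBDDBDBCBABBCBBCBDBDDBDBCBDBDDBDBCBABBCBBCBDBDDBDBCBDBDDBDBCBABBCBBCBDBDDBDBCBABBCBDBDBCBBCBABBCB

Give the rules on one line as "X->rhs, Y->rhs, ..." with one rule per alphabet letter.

A->DBD, B->BCB, C->AB, D->BAA

  step 3 ⇒ step 4: BCBDBDDBDBCBABBCBBCBDBDDBDBCBABBCBBAABCBBAABAABCBBAABAABCBBAABCBABBCB ⇒ BCB·AB·BCB·BAA·BCB·BAA·BAA·BCB·BAA·BCB·AB·BCB·DBD·BCB·BCB·AB·BCB·BCB·AB·BCB·BAA·BCB·BAA·BAA·BCB·BAA·BCB·AB·BCB·DBD·BCB·BCB·AB·BCB·BCB·DBD·DBD·BCB·AB·BCB·BCB·DBD·DBD·BCB·DBD·DBD·BCB·AB·BCB·BCB·DBD·DBD·BCB·DBD·DBD·BCB·AB·BCB·BCB·DBD·DBD·BCB·AB·BCB·DBD·BCB·BCB·AB·BCB
    A ↦ DBD
    B ↦ BCB
    C ↦ AB
    D ↦ BAA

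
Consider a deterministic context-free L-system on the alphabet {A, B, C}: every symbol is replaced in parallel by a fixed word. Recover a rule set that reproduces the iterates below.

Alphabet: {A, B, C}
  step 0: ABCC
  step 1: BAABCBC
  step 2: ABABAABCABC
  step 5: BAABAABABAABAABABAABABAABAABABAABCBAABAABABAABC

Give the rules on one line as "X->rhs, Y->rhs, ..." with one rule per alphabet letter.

A->BA, B->A, C->BC

  step 1 ⇒ step 2: BAABCBC ⇒ A·BA·BA·A·BC·A·BC
    A ↦ BA
    B ↦ A
    C ↦ BC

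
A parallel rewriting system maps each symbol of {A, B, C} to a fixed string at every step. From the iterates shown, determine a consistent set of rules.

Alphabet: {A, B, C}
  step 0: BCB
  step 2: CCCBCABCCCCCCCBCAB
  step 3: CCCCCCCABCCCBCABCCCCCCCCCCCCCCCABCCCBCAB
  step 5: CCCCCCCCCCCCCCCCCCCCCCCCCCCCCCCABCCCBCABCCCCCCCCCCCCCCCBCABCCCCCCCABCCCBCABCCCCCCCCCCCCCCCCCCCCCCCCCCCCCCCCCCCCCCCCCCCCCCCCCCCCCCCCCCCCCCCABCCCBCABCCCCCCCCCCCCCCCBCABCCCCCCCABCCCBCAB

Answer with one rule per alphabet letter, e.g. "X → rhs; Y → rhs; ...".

A->CB, B->CAB, C->CC

  step 2 ⇒ step 3: CCCBCABCCCCCCCBCAB ⇒ CC·CC·CC·CAB·CC·CB·CAB·CC·CC·CC·CC·CC·CC·CC·CAB·CC·CB·CAB
    A ↦ CB
    B ↦ CAB
    C ↦ CC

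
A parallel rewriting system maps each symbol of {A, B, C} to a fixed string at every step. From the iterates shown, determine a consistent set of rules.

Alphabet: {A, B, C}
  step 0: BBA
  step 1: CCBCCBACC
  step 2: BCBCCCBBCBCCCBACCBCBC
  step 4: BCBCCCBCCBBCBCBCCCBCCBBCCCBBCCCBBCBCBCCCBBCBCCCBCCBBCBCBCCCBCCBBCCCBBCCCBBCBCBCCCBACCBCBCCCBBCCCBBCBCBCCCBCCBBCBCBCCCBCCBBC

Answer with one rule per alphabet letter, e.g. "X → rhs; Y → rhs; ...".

A->ACC, B->CCB, C->BC

  step 1 ⇒ step 2: CCBCCBACC ⇒ BC·BC·CCB·BC·BC·CCB·ACC·BC·BC
    A ↦ ACC
    B ↦ CCB
    C ↦ BC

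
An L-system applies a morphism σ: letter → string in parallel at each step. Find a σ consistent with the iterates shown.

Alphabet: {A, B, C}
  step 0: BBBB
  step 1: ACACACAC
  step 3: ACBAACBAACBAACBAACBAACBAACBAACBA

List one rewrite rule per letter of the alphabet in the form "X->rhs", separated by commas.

  step 0 ⇒ step 1: BBBB ⇒ AC·AC·AC·AC
    B ↦ AC
    A ↦ BA  (constrained at step 1)
    C ↦ BA  (constrained at step 1)

A->BA, B->AC, C->BA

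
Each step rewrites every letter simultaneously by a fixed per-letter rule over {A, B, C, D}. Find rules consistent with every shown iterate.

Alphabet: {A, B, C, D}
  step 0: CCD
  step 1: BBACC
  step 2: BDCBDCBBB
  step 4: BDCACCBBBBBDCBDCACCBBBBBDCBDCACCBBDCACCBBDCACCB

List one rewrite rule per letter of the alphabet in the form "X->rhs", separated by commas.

  step 1 ⇒ step 2: BBACC ⇒ BDC·BDC·B·B·B
    A ↦ B
    B ↦ BDC
    C ↦ B
  step 0 ⇒ step 1: CCD ⇒ B·B·ACC
    D ↦ ACC

A->B, B->BDC, C->B, D->ACC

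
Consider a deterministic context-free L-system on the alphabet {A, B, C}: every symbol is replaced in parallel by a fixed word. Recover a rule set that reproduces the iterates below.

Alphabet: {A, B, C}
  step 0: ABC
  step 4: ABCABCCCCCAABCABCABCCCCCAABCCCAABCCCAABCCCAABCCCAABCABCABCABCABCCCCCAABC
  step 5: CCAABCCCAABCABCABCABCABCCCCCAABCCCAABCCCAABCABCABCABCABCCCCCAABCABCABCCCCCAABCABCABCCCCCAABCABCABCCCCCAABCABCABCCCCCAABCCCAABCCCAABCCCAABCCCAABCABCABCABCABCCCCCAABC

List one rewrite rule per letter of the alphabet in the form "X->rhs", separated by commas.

  step 4 ⇒ step 5: ABCABCCCCCAABCABCABCCCCCAABCCCAABCCCAABCCCAABCCCAABCABCABCABCABCCCCCAABC ⇒ CC·A·ABC·CC·A·ABC·ABC·ABC·ABC·ABC·CC·CC·A·ABC·CC·A·ABC·CC·A·ABC·ABC·ABC·ABC·ABC·CC·CC·A·ABC·ABC·ABC·CC·CC·A·ABC·ABC·ABC·CC·CC·A·ABC·ABC·ABC·CC·CC·A·ABC·ABC·ABC·CC·CC·A·ABC·CC·A·ABC·CC·A·ABC·CC·A·ABC·CC·A·ABC·ABC·ABC·ABC·ABC·CC·CC·A·ABC
    A ↦ CC
    B ↦ A
    C ↦ ABC

A->CC, B->A, C->ABC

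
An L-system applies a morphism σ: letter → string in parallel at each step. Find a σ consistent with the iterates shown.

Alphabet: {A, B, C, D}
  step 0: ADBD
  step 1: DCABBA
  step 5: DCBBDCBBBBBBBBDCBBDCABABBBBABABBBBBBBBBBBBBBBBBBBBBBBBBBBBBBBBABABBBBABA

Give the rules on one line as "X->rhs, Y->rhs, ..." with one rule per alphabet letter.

A->DC, B->BB, C->BA, D->A

  step 0 ⇒ step 1: ADBD ⇒ DC·A·BB·A
    A ↦ DC
    B ↦ BB
    D ↦ A
    C ↦ BA  (constrained at step 1)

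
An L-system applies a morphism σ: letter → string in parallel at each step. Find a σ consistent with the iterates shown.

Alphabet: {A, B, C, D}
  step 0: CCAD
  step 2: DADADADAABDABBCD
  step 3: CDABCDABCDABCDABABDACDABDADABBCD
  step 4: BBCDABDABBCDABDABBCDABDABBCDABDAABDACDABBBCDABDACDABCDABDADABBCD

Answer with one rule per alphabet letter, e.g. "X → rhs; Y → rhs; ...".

A->AB, B->DA, C->BB, D->CD

  step 3 ⇒ step 4: CDABCDABCDABCDABABDACDABDADABBCD ⇒ BB·CD·AB·DA·BB·CD·AB·DA·BB·CD·AB·DA·BB·CD·AB·DA·AB·DA·CD·AB·BB·CD·AB·DA·CD·AB·CD·AB·DA·DA·BB·CD
    A ↦ AB
    B ↦ DA
    C ↦ BB
    D ↦ CD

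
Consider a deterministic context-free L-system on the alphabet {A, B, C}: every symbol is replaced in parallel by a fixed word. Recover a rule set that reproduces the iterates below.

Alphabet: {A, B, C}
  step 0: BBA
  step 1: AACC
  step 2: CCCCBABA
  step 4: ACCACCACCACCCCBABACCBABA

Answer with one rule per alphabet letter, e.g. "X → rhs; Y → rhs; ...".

  step 1 ⇒ step 2: AACC ⇒ CC·CC·BA·BA
    A ↦ CC
    C ↦ BA
  step 0 ⇒ step 1: BBA ⇒ A·A·CC
    B ↦ A

A->CC, B->A, C->BA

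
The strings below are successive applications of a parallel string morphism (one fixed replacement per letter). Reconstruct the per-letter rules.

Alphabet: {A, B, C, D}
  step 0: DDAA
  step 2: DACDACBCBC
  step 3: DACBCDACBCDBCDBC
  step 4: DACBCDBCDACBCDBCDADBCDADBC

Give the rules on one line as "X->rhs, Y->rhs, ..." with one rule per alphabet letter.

  step 3 ⇒ step 4: DACBCDACBCDBCDBC ⇒ DA·C·BC·D·BC·DA·C·BC·D·BC·DA·D·BC·DA·D·BC
    A ↦ C
    B ↦ D
    C ↦ BC
    D ↦ DA

A->C, B->D, C->BC, D->DA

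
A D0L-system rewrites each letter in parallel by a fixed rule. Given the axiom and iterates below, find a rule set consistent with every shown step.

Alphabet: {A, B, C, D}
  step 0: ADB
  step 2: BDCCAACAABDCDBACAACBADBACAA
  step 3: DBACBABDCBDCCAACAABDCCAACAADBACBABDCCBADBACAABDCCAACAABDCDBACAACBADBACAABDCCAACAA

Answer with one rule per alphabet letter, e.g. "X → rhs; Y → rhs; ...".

A->CAA, B->DBA, C->BDC, D->CBA

  step 2 ⇒ step 3: BDCCAACAABDCDBACAACBADBACAA ⇒ DBA·CBA·BDC·BDC·CAA·CAA·BDC·CAA·CAA·DBA·CBA·BDC·CBA·DBA·CAA·BDC·CAA·CAA·BDC·DBA·CAA·CBA·DBA·CAA·BDC·CAA·CAA
    A ↦ CAA
    B ↦ DBA
    C ↦ BDC
    D ↦ CBA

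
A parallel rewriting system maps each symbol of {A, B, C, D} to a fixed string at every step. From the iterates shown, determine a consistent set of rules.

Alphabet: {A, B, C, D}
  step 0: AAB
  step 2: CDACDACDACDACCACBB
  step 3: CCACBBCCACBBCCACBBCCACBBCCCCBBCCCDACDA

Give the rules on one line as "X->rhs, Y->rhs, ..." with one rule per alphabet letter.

  step 2 ⇒ step 3: CDACDACDACDACCACBB ⇒ CC·AC·BB·CC·AC·BB·CC·AC·BB·CC·AC·BB·CC·CC·BB·CC·CDA·CDA
    A ↦ BB
    B ↦ CDA
    C ↦ CC
    D ↦ AC

A->BB, B->CDA, C->CC, D->AC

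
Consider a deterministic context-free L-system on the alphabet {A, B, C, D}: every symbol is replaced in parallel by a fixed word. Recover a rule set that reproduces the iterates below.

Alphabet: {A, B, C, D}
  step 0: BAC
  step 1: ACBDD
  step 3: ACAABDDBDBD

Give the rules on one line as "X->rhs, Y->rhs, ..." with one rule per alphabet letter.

  step 0 ⇒ step 1: BAC ⇒ AC·BD·D
    A ↦ BD
    B ↦ AC
    C ↦ D
    D ↦ A  (constrained at step 1)

A->BD, B->AC, C->D, D->A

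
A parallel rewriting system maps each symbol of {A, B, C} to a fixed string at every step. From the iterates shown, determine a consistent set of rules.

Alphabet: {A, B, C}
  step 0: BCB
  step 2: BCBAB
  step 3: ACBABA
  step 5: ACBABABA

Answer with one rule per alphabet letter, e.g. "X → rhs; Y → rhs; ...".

A->B, B->A, C->CB

  step 2 ⇒ step 3: BCBAB ⇒ A·CB·A·B·A
    A ↦ B
    B ↦ A
    C ↦ CB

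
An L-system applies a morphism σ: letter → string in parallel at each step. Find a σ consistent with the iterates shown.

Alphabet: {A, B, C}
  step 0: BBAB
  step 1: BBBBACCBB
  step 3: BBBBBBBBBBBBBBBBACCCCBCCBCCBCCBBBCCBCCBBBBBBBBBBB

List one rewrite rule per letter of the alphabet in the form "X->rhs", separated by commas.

  step 0 ⇒ step 1: BBAB ⇒ BB·BB·ACC·BB
    A ↦ ACC
    B ↦ BB
    C ↦ CCB  (constrained at step 1)

A->ACC, B->BB, C->CCB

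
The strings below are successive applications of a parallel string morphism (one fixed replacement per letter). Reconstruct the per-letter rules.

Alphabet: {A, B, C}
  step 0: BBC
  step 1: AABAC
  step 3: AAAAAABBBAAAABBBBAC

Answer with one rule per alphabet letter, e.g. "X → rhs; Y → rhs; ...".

  step 0 ⇒ step 1: BBC ⇒ A·A·BAC
    B ↦ A
    C ↦ BAC
    A ↦ BBB  (constrained at step 1)

A->BBB, B->A, C->BAC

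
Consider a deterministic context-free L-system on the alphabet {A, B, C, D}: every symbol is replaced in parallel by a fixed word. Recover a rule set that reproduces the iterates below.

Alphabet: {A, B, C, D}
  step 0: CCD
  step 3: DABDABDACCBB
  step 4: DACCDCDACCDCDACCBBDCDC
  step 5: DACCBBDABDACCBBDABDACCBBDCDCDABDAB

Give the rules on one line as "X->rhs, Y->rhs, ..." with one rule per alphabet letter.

A->CC, B->DC, C->B, D->DA

  step 4 ⇒ step 5: DACCDCDACCDCDACCBBDCDC ⇒ DA·CC·B·B·DA·B·DA·CC·B·B·DA·B·DA·CC·B·B·DC·DC·DA·B·DA·B
    A ↦ CC
    B ↦ DC
    C ↦ B
    D ↦ DA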